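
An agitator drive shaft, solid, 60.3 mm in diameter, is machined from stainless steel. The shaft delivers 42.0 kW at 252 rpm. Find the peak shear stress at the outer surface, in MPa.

37.0 MPa

ω = 2π·252/60 = 26.39 rad/s, so T = P/ω = 42.0×10³ / 26.39 = 1592 N·m.
J = πd⁴/32 = π(0.0603)⁴/32 = 1.298×10^-6 m⁴.
τ_max = T·r/J = 1592 × 0.0301 / 1.298×10^-6 = 3.697×10^7 Pa.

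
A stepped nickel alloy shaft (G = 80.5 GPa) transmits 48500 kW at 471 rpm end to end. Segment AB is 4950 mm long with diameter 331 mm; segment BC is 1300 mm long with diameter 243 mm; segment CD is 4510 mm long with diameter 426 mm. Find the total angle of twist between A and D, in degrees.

6.57°

ω = 2π·471/60 = 49.32 rad/s, so T = P/ω = 48500×10³ / 49.32 = 983300 N·m.
J_AB = π(0.331)⁴/32 = 1.18×10^-3 m⁴; J_BC = π(0.243)⁴/32 = 3.42×10^-4 m⁴; J_CD = π(0.426)⁴/32 = 3.23×10^-3 m⁴.
θ = (T/G)·Σ L_i/J_i = (983300/80.5×10⁹)·(4.95/1.18×10^-3 + 1.30/3.42×10^-4 + 4.51/3.23×10^-3) = 0.1147 rad.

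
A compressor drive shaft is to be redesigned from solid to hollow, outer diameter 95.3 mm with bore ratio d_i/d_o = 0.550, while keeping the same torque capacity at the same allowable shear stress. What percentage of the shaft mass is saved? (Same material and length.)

25.6 %

Equal τ_max and T ⇒ the solid shaft needs d_s³ = d_o³(1−k⁴), so d_s = 95.3·(1−0.550⁴)^(1/3) = 92.30 mm.
Area ratio A_h/A_s = d_o²(1−k²)/d_s² = (1−k²)/(1−k⁴)^(2/3) = 0.7436.
Mass saving = 1 − 0.7436 = 25.6 %.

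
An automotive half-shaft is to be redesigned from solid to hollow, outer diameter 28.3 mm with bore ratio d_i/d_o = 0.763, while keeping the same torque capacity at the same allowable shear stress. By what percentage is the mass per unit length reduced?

44.9 %

Equal τ_max and T ⇒ the solid shaft needs d_s³ = d_o³(1−k⁴), so d_s = 28.3·(1−0.763⁴)^(1/3) = 24.65 mm.
Area ratio A_h/A_s = d_o²(1−k²)/d_s² = (1−k²)/(1−k⁴)^(2/3) = 0.5506.
Mass saving = 1 − 0.5506 = 44.9 %.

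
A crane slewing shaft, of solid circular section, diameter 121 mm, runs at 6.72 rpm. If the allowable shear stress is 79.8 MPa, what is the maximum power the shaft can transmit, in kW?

19.5 kW

J = πd⁴/32 = π(0.121)⁴/32 = 2.104×10^-5 m⁴.
T_max = τ_allow·J/r = 7.98×10^7 × 2.104×10^-5 / 0.0605 = 27760 N·m.
ω = 2π·6.72/60 = 0.7037 rad/s, so P_max = T_max·ω = 1.953×10^4 W.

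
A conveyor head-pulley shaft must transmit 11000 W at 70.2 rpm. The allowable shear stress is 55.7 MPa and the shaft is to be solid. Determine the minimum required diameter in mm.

ω = 2π·70.2/60 = 7.351 rad/s, so T = P/ω = 11000 / 7.351 = 1496 N·m.
For a solid shaft τ_max = 16T/(πd³), so d = (16T/(π τ_allow))^(1/3) = (16·1496/(π·5.57×10^7))^(1/3) = 0.05153 m.

51.5 mm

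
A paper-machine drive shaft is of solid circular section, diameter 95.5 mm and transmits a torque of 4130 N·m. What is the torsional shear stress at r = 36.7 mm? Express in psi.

J = πd⁴/32 = π(0.0955)⁴/32 = 8.166×10^-6 m⁴.
Shear stress varies linearly with radius: τ = T·r/J = 4130 × 0.0367 / 8.166×10^-6 = 1.856×10^7 Pa.

2690 psi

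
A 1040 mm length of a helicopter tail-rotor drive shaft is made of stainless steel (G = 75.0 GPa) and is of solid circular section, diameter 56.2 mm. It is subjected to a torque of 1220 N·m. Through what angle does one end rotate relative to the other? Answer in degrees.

0.990°

J = πd⁴/32 = π(0.0562)⁴/32 = 9.794×10^-7 m⁴.
θ = T·L/(G·J) = 1220 × 1.04 / (75.0×10⁹ × 9.794×10^-7) = 0.01727 rad.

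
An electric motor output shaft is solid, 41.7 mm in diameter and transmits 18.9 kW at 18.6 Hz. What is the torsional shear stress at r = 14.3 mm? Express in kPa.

7790 kPa

ω = 2π·18.6 = 116.9 rad/s, so T = P/ω = 18.9×10³ / 116.9 = 161.7 N·m.
J = πd⁴/32 = π(0.0417)⁴/32 = 2.969×10^-7 m⁴.
Shear stress varies linearly with radius: τ = T·r/J = 161.7 × 0.0143 / 2.969×10^-7 = 7.790×10^6 Pa.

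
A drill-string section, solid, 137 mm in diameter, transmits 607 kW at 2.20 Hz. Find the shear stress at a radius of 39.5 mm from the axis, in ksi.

ω = 2π·2.20 = 13.82 rad/s, so T = P/ω = 607×10³ / 13.82 = 43910 N·m.
J = πd⁴/32 = π(0.137)⁴/32 = 3.458×10^-5 m⁴.
Shear stress varies linearly with radius: τ = T·r/J = 43910 × 0.0395 / 3.458×10^-5 = 5.015×10^7 Pa.

7.27 ksi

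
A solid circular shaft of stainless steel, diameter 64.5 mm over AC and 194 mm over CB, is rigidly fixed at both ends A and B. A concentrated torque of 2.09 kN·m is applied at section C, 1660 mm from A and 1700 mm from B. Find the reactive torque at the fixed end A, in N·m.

Compatibility: T_A·a/J_AC = T_B·b/J_CB with T_A + T_B = T₀.
J_AC = 1.70×10^-6 m⁴, J_CB = 1.39×10^-4 m⁴, so T_A = T₀·(J_AC/a)/((J_AC/a)+(J_CB/b)) = 25.83 N·m, T_B = 2064 N·m.

25.8 N·m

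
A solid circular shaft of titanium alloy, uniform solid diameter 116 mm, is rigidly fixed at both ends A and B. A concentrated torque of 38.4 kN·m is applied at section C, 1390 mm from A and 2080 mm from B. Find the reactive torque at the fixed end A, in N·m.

23000 N·m

With uniform GJ and both ends fixed, compatibility θ_AC = θ_CB gives T_A·a = T_B·b, together with T_A + T_B = T₀.
T_A = T₀·b/(a+b) = 38400·2080/3470 = 23020 N·m; T_B = 15380 N·m.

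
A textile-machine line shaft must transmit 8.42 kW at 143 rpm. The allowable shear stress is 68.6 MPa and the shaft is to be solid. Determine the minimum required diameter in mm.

34.7 mm

ω = 2π·143/60 = 14.97 rad/s, so T = P/ω = 8.42×10³ / 14.97 = 562.3 N·m.
For a solid shaft τ_max = 16T/(πd³), so d = (16T/(π τ_allow))^(1/3) = (16·562.3/(π·6.86×10^7))^(1/3) = 0.03469 m.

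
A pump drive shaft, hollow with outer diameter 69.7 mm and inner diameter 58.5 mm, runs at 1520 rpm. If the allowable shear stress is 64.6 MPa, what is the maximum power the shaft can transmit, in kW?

344 kW

J = π(d_o⁴ − d_i⁴)/32 = π(0.0697⁴ − 0.0585⁴)/32 = 1.167×10^-6 m⁴.
T_max = τ_allow·J/r = 6.46×10^7 × 1.167×10^-6 / 0.0348 = 2164 N·m.
ω = 2π·1520/60 = 159.2 rad/s, so P_max = T_max·ω = 3.444×10^5 W.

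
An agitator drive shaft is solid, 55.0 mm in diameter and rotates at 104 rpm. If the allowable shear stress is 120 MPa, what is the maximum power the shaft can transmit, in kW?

J = πd⁴/32 = π(0.0550)⁴/32 = 8.984×10^-7 m⁴.
T_max = τ_allow·J/r = 1.20×10^8 × 8.984×10^-7 / 0.0275 = 3920 N·m.
ω = 2π·104/60 = 10.89 rad/s, so P_max = T_max·ω = 4.269×10^4 W.

42.7 kW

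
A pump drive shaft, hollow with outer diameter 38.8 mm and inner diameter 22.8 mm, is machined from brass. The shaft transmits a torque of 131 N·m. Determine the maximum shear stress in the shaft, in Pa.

1.30e7 Pa

J = π(d_o⁴ − d_i⁴)/32 = π(0.0388⁴ − 0.0228⁴)/32 = 1.960×10^-7 m⁴.
τ_max = T·r/J = 131.0 × 0.0194 / 1.960×10^-7 = 1.297×10^7 Pa.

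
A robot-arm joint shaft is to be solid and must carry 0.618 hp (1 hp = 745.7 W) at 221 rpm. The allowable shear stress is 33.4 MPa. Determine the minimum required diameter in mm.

ω = 2π·221/60 = 23.14 rad/s, so T = P/ω = 0.618×745.7 / 23.14 = 19.91 N·m.
For a solid shaft τ_max = 16T/(πd³), so d = (16T/(π τ_allow))^(1/3) = (16·19.91/(π·3.34×10^7))^(1/3) = 0.01448 m.

14.5 mm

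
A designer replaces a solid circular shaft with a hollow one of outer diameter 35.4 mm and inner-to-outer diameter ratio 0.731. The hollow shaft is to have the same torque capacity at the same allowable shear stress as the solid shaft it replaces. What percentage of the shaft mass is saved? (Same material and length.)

41.7 %

Equal τ_max and T ⇒ the solid shaft needs d_s³ = d_o³(1−k⁴), so d_s = 35.4·(1−0.731⁴)^(1/3) = 31.65 mm.
Area ratio A_h/A_s = d_o²(1−k²)/d_s² = (1−k²)/(1−k⁴)^(2/3) = 0.5826.
Mass saving = 1 − 0.5826 = 41.7 %.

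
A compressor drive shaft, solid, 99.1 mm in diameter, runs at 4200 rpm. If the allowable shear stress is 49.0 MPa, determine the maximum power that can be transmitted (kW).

4120 kW

J = πd⁴/32 = π(0.0991)⁴/32 = 9.469×10^-6 m⁴.
T_max = τ_allow·J/r = 4.90×10^7 × 9.469×10^-6 / 0.0495 = 9364 N·m.
ω = 2π·4200/60 = 439.8 rad/s, so P_max = T_max·ω = 4.118×10^6 W.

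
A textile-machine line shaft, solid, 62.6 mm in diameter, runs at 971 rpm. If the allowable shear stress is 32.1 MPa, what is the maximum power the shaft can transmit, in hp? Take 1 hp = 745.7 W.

J = πd⁴/32 = π(0.0626)⁴/32 = 1.508×10^-6 m⁴.
T_max = τ_allow·J/r = 3.21×10^7 × 1.508×10^-6 / 0.0313 = 1546 N·m.
ω = 2π·971/60 = 101.7 rad/s, so P_max = T_max·ω = 1.572×10^5 W.

211 hp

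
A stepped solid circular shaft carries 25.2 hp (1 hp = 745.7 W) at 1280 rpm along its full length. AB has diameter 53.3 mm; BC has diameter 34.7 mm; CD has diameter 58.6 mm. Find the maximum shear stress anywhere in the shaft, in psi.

ω = 2π·1280/60 = 134.0 rad/s, so T = P/ω = 25.2×745.7 / 134.0 = 140.2 N·m.
Under the same torque, τ_max = 16T/(πd³) is largest where d is smallest — segment BC (d = 34.7 mm).
τ_max = 16·140.2/(π·(0.0347)³) = 1.709×10^7 Pa.

2480 psi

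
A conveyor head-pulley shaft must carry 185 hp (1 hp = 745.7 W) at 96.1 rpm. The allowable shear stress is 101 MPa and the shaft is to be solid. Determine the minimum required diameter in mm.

ω = 2π·96.1/60 = 10.06 rad/s, so T = P/ω = 185×745.7 / 10.06 = 13710 N·m.
For a solid shaft τ_max = 16T/(πd³), so d = (16T/(π τ_allow))^(1/3) = (16·13710/(π·1.01×10^8))^(1/3) = 0.08842 m.

88.4 mm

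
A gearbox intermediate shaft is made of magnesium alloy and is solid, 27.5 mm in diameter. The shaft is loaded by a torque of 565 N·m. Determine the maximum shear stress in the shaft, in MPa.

138 MPa

J = πd⁴/32 = π(0.0275)⁴/32 = 5.615×10^-8 m⁴.
τ_max = T·r/J = 565.0 × 0.0138 / 5.615×10^-8 = 1.384×10^8 Pa.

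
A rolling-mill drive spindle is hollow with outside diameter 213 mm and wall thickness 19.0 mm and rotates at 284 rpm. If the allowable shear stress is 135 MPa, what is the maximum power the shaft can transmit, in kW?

4150 kW

J = π(d_o⁴ − d_i⁴)/32 = π(0.213⁴ − 0.175⁴)/32 = 1.100×10^-4 m⁴.
T_max = τ_allow·J/r = 1.35×10^8 × 1.100×10^-4 / 0.106 = 139400 N·m.
ω = 2π·284/60 = 29.74 rad/s, so P_max = T_max·ω = 4.147×10^6 W.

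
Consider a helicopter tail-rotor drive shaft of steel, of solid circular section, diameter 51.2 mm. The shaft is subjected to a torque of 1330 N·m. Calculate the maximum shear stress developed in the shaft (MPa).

J = πd⁴/32 = π(0.0512)⁴/32 = 6.747×10^-7 m⁴.
τ_max = T·r/J = 1330 × 0.0256 / 6.747×10^-7 = 5.047×10^7 Pa.

50.5 MPa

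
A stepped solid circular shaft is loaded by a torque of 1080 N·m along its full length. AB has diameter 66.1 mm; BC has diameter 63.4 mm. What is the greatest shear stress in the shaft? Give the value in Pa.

2.16e7 Pa

Under the same torque, τ_max = 16T/(πd³) is largest where d is smallest — segment BC (d = 63.4 mm).
τ_max = 16·1080/(π·(0.0634)³) = 2.158×10^7 Pa.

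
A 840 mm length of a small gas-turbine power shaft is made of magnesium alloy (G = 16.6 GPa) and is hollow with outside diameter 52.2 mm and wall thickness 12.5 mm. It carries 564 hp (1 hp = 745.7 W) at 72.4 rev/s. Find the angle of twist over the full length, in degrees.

ω = 2π·72.4 = 454.9 rad/s, so T = P/ω = 564×745.7 / 454.9 = 924.5 N·m.
J = π(d_o⁴ − d_i⁴)/32 = π(0.0522⁴ − 0.0272⁴)/32 = 6.752×10^-7 m⁴.
θ = T·L/(G·J) = 924.5 × 0.840 / (16.6×10⁹ × 6.752×10^-7) = 0.06929 rad.

3.97°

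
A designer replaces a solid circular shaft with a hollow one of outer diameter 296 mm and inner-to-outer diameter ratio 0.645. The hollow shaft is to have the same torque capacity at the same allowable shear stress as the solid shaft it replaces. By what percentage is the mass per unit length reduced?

Equal τ_max and T ⇒ the solid shaft needs d_s³ = d_o³(1−k⁴), so d_s = 296·(1−0.645⁴)^(1/3) = 277.8 mm.
Area ratio A_h/A_s = d_o²(1−k²)/d_s² = (1−k²)/(1−k⁴)^(2/3) = 0.6629.
Mass saving = 1 − 0.6629 = 33.7 %.

33.7 %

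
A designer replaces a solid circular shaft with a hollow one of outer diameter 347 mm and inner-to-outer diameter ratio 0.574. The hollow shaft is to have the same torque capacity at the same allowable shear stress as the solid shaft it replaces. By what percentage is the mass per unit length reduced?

Equal τ_max and T ⇒ the solid shaft needs d_s³ = d_o³(1−k⁴), so d_s = 347·(1−0.574⁴)^(1/3) = 334.0 mm.
Area ratio A_h/A_s = d_o²(1−k²)/d_s² = (1−k²)/(1−k⁴)^(2/3) = 0.7239.
Mass saving = 1 − 0.7239 = 27.6 %.

27.6 %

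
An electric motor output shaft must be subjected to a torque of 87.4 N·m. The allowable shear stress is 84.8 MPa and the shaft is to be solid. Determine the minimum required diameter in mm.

17.4 mm

For a solid shaft τ_max = 16T/(πd³), so d = (16T/(π τ_allow))^(1/3) = (16·87.40/(π·8.48×10^7))^(1/3) = 0.01738 m.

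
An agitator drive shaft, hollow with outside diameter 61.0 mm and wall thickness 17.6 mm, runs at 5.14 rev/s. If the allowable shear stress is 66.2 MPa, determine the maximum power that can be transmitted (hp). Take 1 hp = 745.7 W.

124 hp

J = π(d_o⁴ − d_i⁴)/32 = π(0.0610⁴ − 0.0258⁴)/32 = 1.316×10^-6 m⁴.
T_max = τ_allow·J/r = 6.62×10^7 × 1.316×10^-6 / 0.0305 = 2856 N·m.
ω = 2π·5.14 = 32.30 rad/s, so P_max = T_max·ω = 9.223×10^4 W.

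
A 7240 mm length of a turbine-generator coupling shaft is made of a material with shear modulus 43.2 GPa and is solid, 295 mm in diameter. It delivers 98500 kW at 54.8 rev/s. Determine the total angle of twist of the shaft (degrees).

3.69°

ω = 2π·54.8 = 344.3 rad/s, so T = P/ω = 98500×10³ / 344.3 = 286100 N·m.
J = πd⁴/32 = π(0.295)⁴/32 = 7.435×10^-4 m⁴.
θ = T·L/(G·J) = 286100 × 7.24 / (43.2×10⁹ × 7.435×10^-4) = 0.06448 rad.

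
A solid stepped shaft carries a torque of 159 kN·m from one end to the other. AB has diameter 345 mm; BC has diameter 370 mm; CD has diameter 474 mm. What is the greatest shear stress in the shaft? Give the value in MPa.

19.7 MPa

Under the same torque, τ_max = 16T/(πd³) is largest where d is smallest — segment AB (d = 345 mm).
τ_max = 16·159000/(π·(0.345)³) = 1.972×10^7 Pa.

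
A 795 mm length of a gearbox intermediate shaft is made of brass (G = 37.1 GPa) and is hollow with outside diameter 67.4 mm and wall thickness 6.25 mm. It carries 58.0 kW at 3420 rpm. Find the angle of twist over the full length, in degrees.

ω = 2π·3420/60 = 358.1 rad/s, so T = P/ω = 58.0×10³ / 358.1 = 161.9 N·m.
J = π(d_o⁴ − d_i⁴)/32 = π(0.0674⁴ − 0.0549⁴)/32 = 1.134×10^-6 m⁴.
θ = T·L/(G·J) = 161.9 × 0.795 / (37.1×10⁹ × 1.134×10^-6) = 3.060×10^-3 rad.

0.175°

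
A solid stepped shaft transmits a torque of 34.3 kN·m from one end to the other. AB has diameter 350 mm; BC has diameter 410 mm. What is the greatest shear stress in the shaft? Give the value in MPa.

4.07 MPa

Under the same torque, τ_max = 16T/(πd³) is largest where d is smallest — segment AB (d = 350 mm).
τ_max = 16·34300/(π·(0.350)³) = 4.074×10^6 Pa.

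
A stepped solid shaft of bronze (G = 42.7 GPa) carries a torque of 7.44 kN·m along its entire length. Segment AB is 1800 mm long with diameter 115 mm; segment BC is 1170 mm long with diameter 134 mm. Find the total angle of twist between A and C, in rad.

0.0247 rad

J_AB = π(0.115)⁴/32 = 1.72×10^-5 m⁴; J_BC = π(0.134)⁴/32 = 3.17×10^-5 m⁴.
θ = (T/G)·Σ L_i/J_i = (7440/42.7×10⁹)·(1.80/1.72×10^-5 + 1.17/3.17×10^-5) = 0.02471 rad.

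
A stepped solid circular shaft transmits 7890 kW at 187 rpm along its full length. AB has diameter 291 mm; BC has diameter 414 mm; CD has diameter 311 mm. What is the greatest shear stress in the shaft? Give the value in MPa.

ω = 2π·187/60 = 19.58 rad/s, so T = P/ω = 7890×10³ / 19.58 = 402900 N·m.
Under the same torque, τ_max = 16T/(πd³) is largest where d is smallest — segment AB (d = 291 mm).
τ_max = 16·402900/(π·(0.291)³) = 8.327×10^7 Pa.

83.3 MPa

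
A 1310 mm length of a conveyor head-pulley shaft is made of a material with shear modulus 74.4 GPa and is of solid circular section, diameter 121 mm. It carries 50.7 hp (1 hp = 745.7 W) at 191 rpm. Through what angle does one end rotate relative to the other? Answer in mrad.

ω = 2π·191/60 = 20.00 rad/s, so T = P/ω = 50.7×745.7 / 20.00 = 1890 N·m.
J = πd⁴/32 = π(0.121)⁴/32 = 2.104×10^-5 m⁴.
θ = T·L/(G·J) = 1890 × 1.31 / (74.4×10⁹ × 2.104×10^-5) = 1.581×10^-3 rad.

1.58 mrad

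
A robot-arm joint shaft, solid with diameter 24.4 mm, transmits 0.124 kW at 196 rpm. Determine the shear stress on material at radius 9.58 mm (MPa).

ω = 2π·196/60 = 20.53 rad/s, so T = P/ω = 0.124×10³ / 20.53 = 6.041 N·m.
J = πd⁴/32 = π(0.0244)⁴/32 = 3.480×10^-8 m⁴.
Shear stress varies linearly with radius: τ = T·r/J = 6.041 × 0.00958 / 3.480×10^-8 = 1.663×10^6 Pa.

1.66 MPa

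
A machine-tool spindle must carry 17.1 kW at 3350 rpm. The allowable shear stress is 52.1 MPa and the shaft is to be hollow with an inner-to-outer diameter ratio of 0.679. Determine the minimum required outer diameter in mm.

18.2 mm

ω = 2π·3350/60 = 350.8 rad/s, so T = P/ω = 17.1×10³ / 350.8 = 48.74 N·m.
For a hollow shaft with d_i/d_o = 0.679: τ_max = 16T/(π d_o³ (1−k⁴)), so d_o = [16T/(π τ_allow (1−k⁴))]^(1/3) = [16·48.74/(π·5.21×10^7·0.7874)]^(1/3) = 0.01822 m.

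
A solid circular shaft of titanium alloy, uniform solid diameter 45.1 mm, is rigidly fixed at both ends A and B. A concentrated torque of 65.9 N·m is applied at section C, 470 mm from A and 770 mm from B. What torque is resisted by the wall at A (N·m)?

40.9 N·m

With uniform GJ and both ends fixed, compatibility θ_AC = θ_CB gives T_A·a = T_B·b, together with T_A + T_B = T₀.
T_A = T₀·b/(a+b) = 65.90·770/1240 = 40.92 N·m; T_B = 24.98 N·m.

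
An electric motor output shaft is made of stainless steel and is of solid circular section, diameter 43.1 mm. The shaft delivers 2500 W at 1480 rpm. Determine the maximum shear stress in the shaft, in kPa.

1030 kPa

ω = 2π·1480/60 = 155.0 rad/s, so T = P/ω = 2500 / 155.0 = 16.13 N·m.
J = πd⁴/32 = π(0.0431)⁴/32 = 3.388×10^-7 m⁴.
τ_max = T·r/J = 16.13 × 0.0215 / 3.388×10^-7 = 1.026×10^6 Pa.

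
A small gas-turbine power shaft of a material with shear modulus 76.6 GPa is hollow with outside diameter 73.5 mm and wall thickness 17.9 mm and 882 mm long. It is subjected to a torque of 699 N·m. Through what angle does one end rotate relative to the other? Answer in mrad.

3.02 mrad

J = π(d_o⁴ − d_i⁴)/32 = π(0.0735⁴ − 0.0377⁴)/32 = 2.667×10^-6 m⁴.
θ = T·L/(G·J) = 699.0 × 0.882 / (76.6×10⁹ × 2.667×10^-6) = 3.018×10^-3 rad.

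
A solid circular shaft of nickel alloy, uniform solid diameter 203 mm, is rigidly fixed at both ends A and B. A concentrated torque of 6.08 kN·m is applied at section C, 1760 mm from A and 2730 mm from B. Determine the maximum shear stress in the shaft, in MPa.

2.25 MPa

With uniform GJ and both ends fixed, compatibility θ_AC = θ_CB gives T_A·a = T_B·b, together with T_A + T_B = T₀.
T_A = T₀·b/(a+b) = 6080·2730/4490 = 3697 N·m; T_B = 2383 N·m.
τ in each portion: τ_AC = 2.25×10^6 Pa, τ_CB = 1.45×10^6 Pa; maximum is in AC.
τ_max = T_AC·r/J = 3697·0.102/1.67×10^-4 = 2.251×10^6 Pa.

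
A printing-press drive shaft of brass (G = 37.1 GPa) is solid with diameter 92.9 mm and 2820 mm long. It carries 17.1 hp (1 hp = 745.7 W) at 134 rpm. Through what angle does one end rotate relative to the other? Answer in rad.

0.00945 rad

ω = 2π·134/60 = 14.03 rad/s, so T = P/ω = 17.1×745.7 / 14.03 = 908.7 N·m.
J = πd⁴/32 = π(0.0929)⁴/32 = 7.312×10^-6 m⁴.
θ = T·L/(G·J) = 908.7 × 2.82 / (37.1×10⁹ × 7.312×10^-6) = 9.446×10^-3 rad.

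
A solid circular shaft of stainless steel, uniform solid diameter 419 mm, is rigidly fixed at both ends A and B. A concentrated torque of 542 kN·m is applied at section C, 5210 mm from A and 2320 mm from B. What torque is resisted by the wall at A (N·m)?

With uniform GJ and both ends fixed, compatibility θ_AC = θ_CB gives T_A·a = T_B·b, together with T_A + T_B = T₀.
T_A = T₀·b/(a+b) = 542000·2320/7530 = 167000 N·m; T_B = 375000 N·m.

167000 N·m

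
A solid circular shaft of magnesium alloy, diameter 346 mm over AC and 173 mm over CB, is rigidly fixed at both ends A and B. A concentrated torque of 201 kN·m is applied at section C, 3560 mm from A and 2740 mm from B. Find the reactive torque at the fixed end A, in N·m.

Compatibility: T_A·a/J_AC = T_B·b/J_CB with T_A + T_B = T₀.
J_AC = 1.41×10^-3 m⁴, J_CB = 8.79×10^-5 m⁴, so T_A = T₀·(J_AC/a)/((J_AC/a)+(J_CB/b)) = 185900 N·m, T_B = 15100 N·m.

186000 N·m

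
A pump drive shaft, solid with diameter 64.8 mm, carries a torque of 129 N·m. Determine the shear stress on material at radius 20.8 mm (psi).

225 psi

J = πd⁴/32 = π(0.0648)⁴/32 = 1.731×10^-6 m⁴.
Shear stress varies linearly with radius: τ = T·r/J = 129.0 × 0.0208 / 1.731×10^-6 = 1.550×10^6 Pa.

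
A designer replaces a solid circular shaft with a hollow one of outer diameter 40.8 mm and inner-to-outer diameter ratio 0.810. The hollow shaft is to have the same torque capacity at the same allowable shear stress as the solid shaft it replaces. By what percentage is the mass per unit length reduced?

49.9 %

Equal τ_max and T ⇒ the solid shaft needs d_s³ = d_o³(1−k⁴), so d_s = 40.8·(1−0.810⁴)^(1/3) = 33.82 mm.
Area ratio A_h/A_s = d_o²(1−k²)/d_s² = (1−k²)/(1−k⁴)^(2/3) = 0.5005.
Mass saving = 1 − 0.5005 = 49.9 %.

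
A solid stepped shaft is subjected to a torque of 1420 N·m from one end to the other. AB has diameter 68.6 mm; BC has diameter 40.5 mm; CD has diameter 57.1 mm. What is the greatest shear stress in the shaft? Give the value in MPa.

Under the same torque, τ_max = 16T/(πd³) is largest where d is smallest — segment BC (d = 40.5 mm).
τ_max = 16·1420/(π·(0.0405)³) = 1.089×10^8 Pa.

109 MPa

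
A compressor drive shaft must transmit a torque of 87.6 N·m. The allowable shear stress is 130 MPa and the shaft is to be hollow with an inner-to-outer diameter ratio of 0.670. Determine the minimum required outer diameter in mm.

For a hollow shaft with d_i/d_o = 0.670: τ_max = 16T/(π d_o³ (1−k⁴)), so d_o = [16T/(π τ_allow (1−k⁴))]^(1/3) = [16·87.60/(π·1.30×10^8·0.7985)]^(1/3) = 0.01626 m.

16.3 mm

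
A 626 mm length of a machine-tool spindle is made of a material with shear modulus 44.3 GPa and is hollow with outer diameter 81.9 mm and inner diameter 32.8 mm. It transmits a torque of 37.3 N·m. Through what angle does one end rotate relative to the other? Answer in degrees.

J = π(d_o⁴ − d_i⁴)/32 = π(0.0819⁴ − 0.0328⁴)/32 = 4.303×10^-6 m⁴.
θ = T·L/(G·J) = 37.30 × 0.626 / (44.3×10⁹ × 4.303×10^-6) = 1.225×10^-4 rad.

0.00702°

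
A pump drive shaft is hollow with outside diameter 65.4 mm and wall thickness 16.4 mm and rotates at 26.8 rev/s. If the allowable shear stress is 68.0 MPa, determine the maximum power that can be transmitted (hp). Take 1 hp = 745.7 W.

791 hp

J = π(d_o⁴ − d_i⁴)/32 = π(0.0654⁴ − 0.0326⁴)/32 = 1.685×10^-6 m⁴.
T_max = τ_allow·J/r = 6.80×10^7 × 1.685×10^-6 / 0.0327 = 3504 N·m.
ω = 2π·26.8 = 168.4 rad/s, so P_max = T_max·ω = 5.901×10^5 W.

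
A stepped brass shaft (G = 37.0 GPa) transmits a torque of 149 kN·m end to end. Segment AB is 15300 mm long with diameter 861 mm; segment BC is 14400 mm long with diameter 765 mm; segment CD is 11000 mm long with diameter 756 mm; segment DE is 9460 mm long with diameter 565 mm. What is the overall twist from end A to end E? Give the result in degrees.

0.462°

J_AB = π(0.861)⁴/32 = 0.0540 m⁴; J_BC = π(0.765)⁴/32 = 0.0336 m⁴; J_CD = π(0.756)⁴/32 = 0.0321 m⁴; J_DE = π(0.565)⁴/32 = 0.0100 m⁴.
θ = (T/G)·Σ L_i/J_i = (149000/37.0×10⁹)·(15.3/0.0540 + 14.4/0.0336 + 11.0/0.0321 + 9.46/0.0100) = 8.056×10^-3 rad.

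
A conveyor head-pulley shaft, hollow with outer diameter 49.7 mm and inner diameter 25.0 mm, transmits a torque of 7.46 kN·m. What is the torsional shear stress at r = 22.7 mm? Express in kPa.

J = π(d_o⁴ − d_i⁴)/32 = π(0.0497⁴ − 0.0250⁴)/32 = 5.606×10^-7 m⁴.
Shear stress varies linearly with radius: τ = T·r/J = 7460 × 0.0227 / 5.606×10^-7 = 3.020×10^8 Pa.

302000 kPa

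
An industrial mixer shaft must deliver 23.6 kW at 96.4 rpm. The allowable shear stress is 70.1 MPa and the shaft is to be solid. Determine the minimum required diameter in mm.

55.4 mm

ω = 2π·96.4/60 = 10.09 rad/s, so T = P/ω = 23.6×10³ / 10.09 = 2338 N·m.
For a solid shaft τ_max = 16T/(πd³), so d = (16T/(π τ_allow))^(1/3) = (16·2338/(π·7.01×10^7))^(1/3) = 0.05538 m.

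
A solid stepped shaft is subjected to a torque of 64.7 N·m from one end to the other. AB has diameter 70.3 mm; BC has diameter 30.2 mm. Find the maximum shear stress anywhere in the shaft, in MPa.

12.0 MPa

Under the same torque, τ_max = 16T/(πd³) is largest where d is smallest — segment BC (d = 30.2 mm).
τ_max = 16·64.70/(π·(0.0302)³) = 1.196×10^7 Pa.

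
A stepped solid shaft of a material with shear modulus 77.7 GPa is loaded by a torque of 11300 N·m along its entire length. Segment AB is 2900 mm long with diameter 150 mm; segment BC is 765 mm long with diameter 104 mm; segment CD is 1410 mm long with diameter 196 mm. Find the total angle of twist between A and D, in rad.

J_AB = π(0.150)⁴/32 = 4.97×10^-5 m⁴; J_BC = π(0.104)⁴/32 = 1.15×10^-5 m⁴; J_CD = π(0.196)⁴/32 = 1.45×10^-4 m⁴.
θ = (T/G)·Σ L_i/J_i = (11300/77.7×10⁹)·(2.90/4.97×10^-5 + 0.765/1.15×10^-5 + 1.41/1.45×10^-4) = 0.01959 rad.

0.0196 rad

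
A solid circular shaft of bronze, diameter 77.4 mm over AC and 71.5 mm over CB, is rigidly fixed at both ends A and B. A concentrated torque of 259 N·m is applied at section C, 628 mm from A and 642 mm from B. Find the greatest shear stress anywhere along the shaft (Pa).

1.66e6 Pa

Compatibility: T_A·a/J_AC = T_B·b/J_CB with T_A + T_B = T₀.
J_AC = 3.52×10^-6 m⁴, J_CB = 2.57×10^-6 m⁴, so T_A = T₀·(J_AC/a)/((J_AC/a)+(J_CB/b)) = 151.3 N·m, T_B = 107.7 N·m.
τ in each portion: τ_AC = 1.66×10^6 Pa, τ_CB = 1.50×10^6 Pa; maximum is in AC.
τ_max = T_AC·r/J = 151.3·0.0387/3.52×10^-6 = 1.661×10^6 Pa.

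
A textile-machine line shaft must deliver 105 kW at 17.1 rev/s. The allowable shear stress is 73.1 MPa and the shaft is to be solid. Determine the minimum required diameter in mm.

40.8 mm

ω = 2π·17.1 = 107.4 rad/s, so T = P/ω = 105×10³ / 107.4 = 977.3 N·m.
For a solid shaft τ_max = 16T/(πd³), so d = (16T/(π τ_allow))^(1/3) = (16·977.3/(π·7.31×10^7))^(1/3) = 0.04083 m.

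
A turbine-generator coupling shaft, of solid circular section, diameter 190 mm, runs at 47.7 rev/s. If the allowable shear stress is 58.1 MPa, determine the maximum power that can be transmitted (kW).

23500 kW

J = πd⁴/32 = π(0.190)⁴/32 = 1.279×10^-4 m⁴.
T_max = τ_allow·J/r = 5.81×10^7 × 1.279×10^-4 / 0.0950 = 78250 N·m.
ω = 2π·47.7 = 299.7 rad/s, so P_max = T_max·ω = 2.345×10^7 W.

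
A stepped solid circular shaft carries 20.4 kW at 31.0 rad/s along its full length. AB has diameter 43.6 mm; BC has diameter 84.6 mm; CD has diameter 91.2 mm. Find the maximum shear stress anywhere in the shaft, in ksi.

5.86 ksi

ω = 31.0 rad/s, so T = P/ω = 20.4×10³ / 31.00 = 658.1 N·m.
Under the same torque, τ_max = 16T/(πd³) is largest where d is smallest — segment AB (d = 43.6 mm).
τ_max = 16·658.1/(π·(0.0436)³) = 4.044×10^7 Pa.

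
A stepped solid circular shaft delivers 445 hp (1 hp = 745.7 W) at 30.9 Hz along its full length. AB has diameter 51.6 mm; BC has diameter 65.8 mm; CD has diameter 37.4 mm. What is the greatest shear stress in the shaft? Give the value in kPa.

ω = 2π·30.9 = 194.2 rad/s, so T = P/ω = 445×745.7 / 194.2 = 1709 N·m.
Under the same torque, τ_max = 16T/(πd³) is largest where d is smallest — segment CD (d = 37.4 mm).
τ_max = 16·1709/(π·(0.0374)³) = 1.664×10^8 Pa.

166000 kPa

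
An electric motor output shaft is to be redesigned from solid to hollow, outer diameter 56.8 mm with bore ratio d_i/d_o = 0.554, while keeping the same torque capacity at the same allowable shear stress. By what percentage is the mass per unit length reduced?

26.0 %

Equal τ_max and T ⇒ the solid shaft needs d_s³ = d_o³(1−k⁴), so d_s = 56.8·(1−0.554⁴)^(1/3) = 54.96 mm.
Area ratio A_h/A_s = d_o²(1−k²)/d_s² = (1−k²)/(1−k⁴)^(2/3) = 0.7403.
Mass saving = 1 − 0.7403 = 26.0 %.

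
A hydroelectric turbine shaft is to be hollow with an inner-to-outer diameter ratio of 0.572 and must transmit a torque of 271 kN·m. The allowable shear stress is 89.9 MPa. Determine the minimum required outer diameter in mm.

For a hollow shaft with d_i/d_o = 0.572: τ_max = 16T/(π d_o³ (1−k⁴)), so d_o = [16T/(π τ_allow (1−k⁴))]^(1/3) = [16·271000/(π·8.99×10^7·0.8930)]^(1/3) = 0.2581 m.

258 mm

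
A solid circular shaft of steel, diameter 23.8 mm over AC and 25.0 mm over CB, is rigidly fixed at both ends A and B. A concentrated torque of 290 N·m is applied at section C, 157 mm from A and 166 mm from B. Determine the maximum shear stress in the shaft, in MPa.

50.9 MPa

Compatibility: T_A·a/J_AC = T_B·b/J_CB with T_A + T_B = T₀.
J_AC = 3.15×10^-8 m⁴, J_CB = 3.83×10^-8 m⁴, so T_A = T₀·(J_AC/a)/((J_AC/a)+(J_CB/b)) = 134.8 N·m, T_B = 155.2 N·m.
τ in each portion: τ_AC = 5.09×10^7 Pa, τ_CB = 5.06×10^7 Pa; maximum is in AC.
τ_max = T_AC·r/J = 134.8·0.0119/3.15×10^-8 = 5.092×10^7 Pa.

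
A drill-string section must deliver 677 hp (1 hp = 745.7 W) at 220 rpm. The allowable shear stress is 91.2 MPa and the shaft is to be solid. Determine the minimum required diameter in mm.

107 mm

ω = 2π·220/60 = 23.04 rad/s, so T = P/ω = 677×745.7 / 23.04 = 21910 N·m.
For a solid shaft τ_max = 16T/(πd³), so d = (16T/(π τ_allow))^(1/3) = (16·21910/(π·9.12×10^7))^(1/3) = 0.1070 m.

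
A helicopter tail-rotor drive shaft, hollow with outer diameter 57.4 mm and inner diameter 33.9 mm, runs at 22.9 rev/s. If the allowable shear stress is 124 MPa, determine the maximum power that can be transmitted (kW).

J = π(d_o⁴ − d_i⁴)/32 = π(0.0574⁴ − 0.0339⁴)/32 = 9.361×10^-7 m⁴.
T_max = τ_allow·J/r = 1.24×10^8 × 9.361×10^-7 / 0.0287 = 4044 N·m.
ω = 2π·22.9 = 143.9 rad/s, so P_max = T_max·ω = 5.819×10^5 W.

582 kW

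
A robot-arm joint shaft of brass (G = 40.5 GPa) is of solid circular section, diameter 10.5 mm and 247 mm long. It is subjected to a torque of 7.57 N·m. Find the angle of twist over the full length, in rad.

0.0387 rad

J = πd⁴/32 = π(0.0105)⁴/32 = 1.193×10^-9 m⁴.
θ = T·L/(G·J) = 7.570 × 0.247 / (40.5×10⁹ × 1.193×10^-9) = 0.03869 rad.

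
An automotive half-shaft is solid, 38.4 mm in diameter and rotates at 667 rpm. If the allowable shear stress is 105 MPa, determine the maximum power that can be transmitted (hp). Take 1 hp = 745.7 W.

J = πd⁴/32 = π(0.0384)⁴/32 = 2.135×10^-7 m⁴.
T_max = τ_allow·J/r = 1.05×10^8 × 2.135×10^-7 / 0.0192 = 1167 N·m.
ω = 2π·667/60 = 69.85 rad/s, so P_max = T_max·ω = 8.154×10^4 W.

109 hp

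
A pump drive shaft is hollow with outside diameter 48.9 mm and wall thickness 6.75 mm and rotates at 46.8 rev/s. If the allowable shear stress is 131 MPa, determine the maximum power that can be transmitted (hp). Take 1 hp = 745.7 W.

860 hp

J = π(d_o⁴ − d_i⁴)/32 = π(0.0489⁴ − 0.0354⁴)/32 = 4.072×10^-7 m⁴.
T_max = τ_allow·J/r = 1.31×10^8 × 4.072×10^-7 / 0.0244 = 2182 N·m.
ω = 2π·46.8 = 294.1 rad/s, so P_max = T_max·ω = 6.415×10^5 W.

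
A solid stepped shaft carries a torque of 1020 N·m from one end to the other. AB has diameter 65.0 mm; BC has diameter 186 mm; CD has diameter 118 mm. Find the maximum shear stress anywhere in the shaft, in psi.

Under the same torque, τ_max = 16T/(πd³) is largest where d is smallest — segment AB (d = 65.0 mm).
τ_max = 16·1020/(π·(0.0650)³) = 1.892×10^7 Pa.

2740 psi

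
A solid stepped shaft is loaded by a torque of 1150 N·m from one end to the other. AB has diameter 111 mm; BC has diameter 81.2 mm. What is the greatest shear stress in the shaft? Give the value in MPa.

10.9 MPa

Under the same torque, τ_max = 16T/(πd³) is largest where d is smallest — segment BC (d = 81.2 mm).
τ_max = 16·1150/(π·(0.0812)³) = 1.094×10^7 Pa.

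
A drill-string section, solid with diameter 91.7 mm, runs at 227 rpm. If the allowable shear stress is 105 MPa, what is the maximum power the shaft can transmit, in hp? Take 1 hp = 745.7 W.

507 hp

J = πd⁴/32 = π(0.0917)⁴/32 = 6.942×10^-6 m⁴.
T_max = τ_allow·J/r = 1.05×10^8 × 6.942×10^-6 / 0.0459 = 15900 N·m.
ω = 2π·227/60 = 23.77 rad/s, so P_max = T_max·ω = 3.779×10^5 W.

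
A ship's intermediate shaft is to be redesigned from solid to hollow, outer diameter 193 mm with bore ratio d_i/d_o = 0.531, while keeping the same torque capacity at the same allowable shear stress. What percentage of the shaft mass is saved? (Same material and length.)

24.1 %

Equal τ_max and T ⇒ the solid shaft needs d_s³ = d_o³(1−k⁴), so d_s = 193·(1−0.531⁴)^(1/3) = 187.7 mm.
Area ratio A_h/A_s = d_o²(1−k²)/d_s² = (1−k²)/(1−k⁴)^(2/3) = 0.7588.
Mass saving = 1 − 0.7588 = 24.1 %.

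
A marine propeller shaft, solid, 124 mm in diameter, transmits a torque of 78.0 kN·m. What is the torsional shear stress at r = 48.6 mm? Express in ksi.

23.7 ksi

J = πd⁴/32 = π(0.124)⁴/32 = 2.321×10^-5 m⁴.
Shear stress varies linearly with radius: τ = T·r/J = 78000 × 0.0486 / 2.321×10^-5 = 1.633×10^8 Pa.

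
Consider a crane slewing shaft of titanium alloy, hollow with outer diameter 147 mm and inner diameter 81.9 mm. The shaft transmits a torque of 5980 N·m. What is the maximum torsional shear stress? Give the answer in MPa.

10.6 MPa

J = π(d_o⁴ − d_i⁴)/32 = π(0.147⁴ − 0.0819⁴)/32 = 4.143×10^-5 m⁴.
τ_max = T·r/J = 5980 × 0.0735 / 4.143×10^-5 = 1.061×10^7 Pa.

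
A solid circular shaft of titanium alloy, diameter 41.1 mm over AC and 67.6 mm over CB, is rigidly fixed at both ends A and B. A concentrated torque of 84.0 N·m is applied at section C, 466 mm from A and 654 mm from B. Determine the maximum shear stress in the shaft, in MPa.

1.16 MPa

Compatibility: T_A·a/J_AC = T_B·b/J_CB with T_A + T_B = T₀.
J_AC = 2.80×10^-7 m⁴, J_CB = 2.05×10^-6 m⁴, so T_A = T₀·(J_AC/a)/((J_AC/a)+(J_CB/b)) = 13.52 N·m, T_B = 70.48 N·m.
τ in each portion: τ_AC = 9.92×10^5 Pa, τ_CB = 1.16×10^6 Pa; maximum is in CB.
τ_max = T_CB·r/J = 70.48·0.0338/2.05×10^-6 = 1.162×10^6 Pa.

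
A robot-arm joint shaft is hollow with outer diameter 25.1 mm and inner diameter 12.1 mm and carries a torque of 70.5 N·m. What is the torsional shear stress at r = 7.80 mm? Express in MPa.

14.9 MPa

J = π(d_o⁴ − d_i⁴)/32 = π(0.0251⁴ − 0.0121⁴)/32 = 3.686×10^-8 m⁴.
Shear stress varies linearly with radius: τ = T·r/J = 70.50 × 0.00780 / 3.686×10^-8 = 1.492×10^7 Pa.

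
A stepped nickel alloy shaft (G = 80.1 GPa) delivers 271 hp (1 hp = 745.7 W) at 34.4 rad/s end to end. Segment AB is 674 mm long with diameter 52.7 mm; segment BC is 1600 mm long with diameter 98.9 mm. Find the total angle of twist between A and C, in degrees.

4.46°

ω = 34.4 rad/s, so T = P/ω = 271×745.7 / 34.40 = 5875 N·m.
J_AB = π(0.0527)⁴/32 = 7.57×10^-7 m⁴; J_BC = π(0.0989)⁴/32 = 9.39×10^-6 m⁴.
θ = (T/G)·Σ L_i/J_i = (5875/80.1×10⁹)·(0.674/7.57×10^-7 + 1.60/9.39×10^-6) = 0.07777 rad.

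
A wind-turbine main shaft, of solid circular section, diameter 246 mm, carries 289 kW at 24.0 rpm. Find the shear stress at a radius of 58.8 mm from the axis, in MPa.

ω = 2π·24.0/60 = 2.513 rad/s, so T = P/ω = 289×10³ / 2.513 = 115000 N·m.
J = πd⁴/32 = π(0.246)⁴/32 = 3.595×10^-4 m⁴.
Shear stress varies linearly with radius: τ = T·r/J = 115000 × 0.0588 / 3.595×10^-4 = 1.881×10^7 Pa.

18.8 MPa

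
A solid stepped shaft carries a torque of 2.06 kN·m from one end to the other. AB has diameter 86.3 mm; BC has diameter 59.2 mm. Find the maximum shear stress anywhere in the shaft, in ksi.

Under the same torque, τ_max = 16T/(πd³) is largest where d is smallest — segment BC (d = 59.2 mm).
τ_max = 16·2060/(π·(0.0592)³) = 5.057×10^7 Pa.

7.33 ksi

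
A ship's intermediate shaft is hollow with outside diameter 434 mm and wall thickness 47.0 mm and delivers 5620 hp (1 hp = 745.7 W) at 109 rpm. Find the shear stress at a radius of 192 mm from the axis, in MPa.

32.5 MPa

ω = 2π·109/60 = 11.41 rad/s, so T = P/ω = 5620×745.7 / 11.41 = 367200 N·m.
J = π(d_o⁴ − d_i⁴)/32 = π(0.434⁴ − 0.340⁴)/32 = 2.171×10^-3 m⁴.
Shear stress varies linearly with radius: τ = T·r/J = 367200 × 0.192 / 2.171×10^-3 = 3.247×10^7 Pa.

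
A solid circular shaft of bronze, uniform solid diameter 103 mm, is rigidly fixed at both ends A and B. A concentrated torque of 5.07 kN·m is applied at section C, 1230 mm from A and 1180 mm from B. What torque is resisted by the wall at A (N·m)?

2480 N·m

With uniform GJ and both ends fixed, compatibility θ_AC = θ_CB gives T_A·a = T_B·b, together with T_A + T_B = T₀.
T_A = T₀·b/(a+b) = 5070·1180/2410 = 2482 N·m; T_B = 2588 N·m.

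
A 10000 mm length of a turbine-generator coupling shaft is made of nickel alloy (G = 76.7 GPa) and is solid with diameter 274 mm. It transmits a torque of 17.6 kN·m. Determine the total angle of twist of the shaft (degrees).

J = πd⁴/32 = π(0.274)⁴/32 = 5.534×10^-4 m⁴.
θ = T·L/(G·J) = 17600 × 10.0 / (76.7×10⁹ × 5.534×10^-4) = 4.147×10^-3 rad.

0.238°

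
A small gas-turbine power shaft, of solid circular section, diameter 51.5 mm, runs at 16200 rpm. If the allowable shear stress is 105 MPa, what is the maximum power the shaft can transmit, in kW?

J = πd⁴/32 = π(0.0515)⁴/32 = 6.906×10^-7 m⁴.
T_max = τ_allow·J/r = 1.05×10^8 × 6.906×10^-7 / 0.0257 = 2816 N·m.
ω = 2π·16200/60 = 1696 rad/s, so P_max = T_max·ω = 4.777×10^6 W.

4780 kW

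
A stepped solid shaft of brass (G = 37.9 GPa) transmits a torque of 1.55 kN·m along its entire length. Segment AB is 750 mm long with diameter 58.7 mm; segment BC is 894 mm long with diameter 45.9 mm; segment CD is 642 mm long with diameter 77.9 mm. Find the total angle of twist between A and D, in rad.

J_AB = π(0.0587)⁴/32 = 1.17×10^-6 m⁴; J_BC = π(0.0459)⁴/32 = 4.36×10^-7 m⁴; J_CD = π(0.0779)⁴/32 = 3.62×10^-6 m⁴.
θ = (T/G)·Σ L_i/J_i = (1550/37.9×10⁹)·(0.750/1.17×10^-6 + 0.894/4.36×10^-7 + 0.642/3.62×10^-6) = 0.1175 rad.

0.117 rad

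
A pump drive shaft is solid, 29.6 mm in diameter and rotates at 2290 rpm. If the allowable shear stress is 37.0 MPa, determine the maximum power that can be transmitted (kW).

45.2 kW

J = πd⁴/32 = π(0.0296)⁴/32 = 7.536×10^-8 m⁴.
T_max = τ_allow·J/r = 3.70×10^7 × 7.536×10^-8 / 0.0148 = 188.4 N·m.
ω = 2π·2290/60 = 239.8 rad/s, so P_max = T_max·ω = 4.518×10^4 W.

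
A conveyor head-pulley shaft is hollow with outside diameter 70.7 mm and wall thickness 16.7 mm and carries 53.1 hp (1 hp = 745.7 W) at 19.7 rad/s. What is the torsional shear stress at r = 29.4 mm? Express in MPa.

26.1 MPa

ω = 19.7 rad/s, so T = P/ω = 53.1×745.7 / 19.70 = 2010 N·m.
J = π(d_o⁴ − d_i⁴)/32 = π(0.0707⁴ − 0.0373⁴)/32 = 2.263×10^-6 m⁴.
Shear stress varies linearly with radius: τ = T·r/J = 2010 × 0.0294 / 2.263×10^-6 = 2.611×10^7 Pa.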